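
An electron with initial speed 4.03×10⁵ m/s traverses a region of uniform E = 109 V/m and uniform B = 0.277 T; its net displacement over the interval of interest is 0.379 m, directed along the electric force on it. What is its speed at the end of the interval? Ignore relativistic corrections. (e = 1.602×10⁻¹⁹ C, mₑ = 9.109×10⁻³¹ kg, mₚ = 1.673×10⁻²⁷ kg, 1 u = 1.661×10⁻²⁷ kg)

v_f ≈ 3.83×10⁶ m/s

B does no work; ΔKE = |q|E d.
½mv_f² = ½mv₀² + |q|Ed = ½(9.109×10⁻³¹)(4.03×10⁵)² + (1.602×10⁻¹⁹)(109)(0.379) ≈ 7.397×10⁻²⁰ J + 6.618×10⁻¹⁸ J ≈ 6.692×10⁻¹⁸ J.
v_f = √(2·6.692×10⁻¹⁸/9.109×10⁻³¹) ≈ 3.83×10⁶ m/s.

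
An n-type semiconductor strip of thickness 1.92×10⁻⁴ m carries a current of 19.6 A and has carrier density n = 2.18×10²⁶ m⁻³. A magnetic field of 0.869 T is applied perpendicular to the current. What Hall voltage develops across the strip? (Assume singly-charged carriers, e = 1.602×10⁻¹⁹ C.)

V_H ≈ 2.54×10⁻³ V

V_H = IB/(n e t).
V_H = (19.6)(0.869)/((2.18×10²⁶)(1.602×10⁻¹⁹)(1.92×10⁻⁴)) ≈ 2.54×10⁻³ V.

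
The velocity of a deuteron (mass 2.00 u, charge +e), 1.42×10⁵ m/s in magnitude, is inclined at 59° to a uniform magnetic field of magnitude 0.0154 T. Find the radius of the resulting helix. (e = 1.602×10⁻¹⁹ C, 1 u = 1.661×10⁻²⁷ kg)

v⊥ = v sinθ = 1.42×10⁵·sin59° ≈ 1.217×10⁵ m/s.
r = m v⊥/(|q|B) = (3.322×10⁻²⁷)(1.217×10⁵)/((1.602×10⁻¹⁹)(0.0154)) ≈ 0.164 m.

r ≈ 0.164 m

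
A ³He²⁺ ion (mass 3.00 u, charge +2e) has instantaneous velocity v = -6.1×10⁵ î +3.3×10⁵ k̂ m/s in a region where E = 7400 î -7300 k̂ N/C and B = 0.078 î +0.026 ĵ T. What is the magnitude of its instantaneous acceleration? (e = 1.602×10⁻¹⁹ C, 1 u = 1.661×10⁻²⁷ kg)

|a| ≈ 2.23×10¹² m/s²

v×B = (-8580, 2.57×10⁴, -1.59×10⁴) N/C.
E + v×B = (-1180, 2.57×10⁴, -2.32×10⁴) N/C.
F = q(E + v×B) = (3.204×10⁻¹⁹ C)·(-1180, 2.57×10⁴, -2.32×10⁴) = (-3.78×10⁻¹⁶, 8.25×10⁻¹⁵, -7.42×10⁻¹⁵) N.
|a| = |F|/m = 1.110×10⁻¹⁴/4.983×10⁻²⁷ ≈ 2.23×10¹² m/s².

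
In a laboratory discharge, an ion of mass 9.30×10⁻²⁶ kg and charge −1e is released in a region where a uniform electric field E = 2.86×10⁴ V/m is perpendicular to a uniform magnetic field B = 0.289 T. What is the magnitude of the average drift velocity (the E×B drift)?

v_d ≈ 9.90×10⁴ m/s

The steady drift has the magnetic force balancing the electric force, so v_d = E/B.
v_d = 2.86×10⁴/0.289 = 9.90×10⁴ m/s.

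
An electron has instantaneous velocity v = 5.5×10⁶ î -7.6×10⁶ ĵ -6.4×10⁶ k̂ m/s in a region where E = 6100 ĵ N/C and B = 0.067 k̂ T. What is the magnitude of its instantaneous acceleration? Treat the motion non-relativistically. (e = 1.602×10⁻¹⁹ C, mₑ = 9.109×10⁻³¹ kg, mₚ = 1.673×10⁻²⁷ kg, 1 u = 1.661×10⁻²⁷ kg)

|a| ≈ 1.10×10¹⁷ m/s²

v×B = (-5.09×10⁵, -3.68×10⁵, 0) N/C.
E + v×B = (-5.09×10⁵, -3.62×10⁵, 0) N/C.
F = q(E + v×B) = (−1.602×10⁻¹⁹ C)·(-5.09×10⁵, -3.62×10⁵, 0) = (8.16×10⁻¹⁴, 5.81×10⁻¹⁴, 0) N.
|a| = |F|/m = 1.001×10⁻¹³/9.109×10⁻³¹ ≈ 1.10×10¹⁷ m/s².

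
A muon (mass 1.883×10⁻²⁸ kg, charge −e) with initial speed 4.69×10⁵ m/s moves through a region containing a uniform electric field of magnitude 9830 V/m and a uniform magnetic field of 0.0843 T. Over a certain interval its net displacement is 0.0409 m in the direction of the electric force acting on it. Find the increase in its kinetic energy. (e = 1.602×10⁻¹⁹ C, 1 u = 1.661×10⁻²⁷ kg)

The magnetic force is always ⟂ v and does no work; only the electric force changes KE.
ΔKE = F_E · d = |q|E d = (1.602×10⁻¹⁹)(9830)(0.0409) ≈ 6.44×10⁻¹⁷ J.

ΔKE ≈ 6.44×10⁻¹⁷ J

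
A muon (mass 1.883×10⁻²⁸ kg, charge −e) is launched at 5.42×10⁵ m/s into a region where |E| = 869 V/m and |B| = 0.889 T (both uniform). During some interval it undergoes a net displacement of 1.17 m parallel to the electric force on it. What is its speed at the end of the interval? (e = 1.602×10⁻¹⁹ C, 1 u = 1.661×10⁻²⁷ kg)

B does no work; ΔKE = |q|E d.
½mv_f² = ½mv₀² + |q|Ed = ½(1.883×10⁻²⁸)(5.42×10⁵)² + (1.602×10⁻¹⁹)(869)(1.17) ≈ 2.766×10⁻¹⁷ J + 1.629×10⁻¹⁶ J ≈ 1.905×10⁻¹⁶ J.
v_f = √(2·1.905×10⁻¹⁶/1.883×10⁻²⁸) ≈ 1.42×10⁶ m/s.

v_f ≈ 1.42×10⁶ m/s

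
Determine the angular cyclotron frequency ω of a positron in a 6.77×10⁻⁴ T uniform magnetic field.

ω = |q|B/m.
ω = (1.602×10⁻¹⁹)(6.77×10⁻⁴)/9.109×10⁻³¹ ≈ 1.19×10⁸ rad/s.

ω ≈ 1.19×10⁸ rad/s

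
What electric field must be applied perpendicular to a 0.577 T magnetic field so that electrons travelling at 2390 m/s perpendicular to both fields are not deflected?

E = 1380 V/m

For straight-line motion qE = qvB, so E = vB.
E = 2390 × 0.577 = 1380 V/m.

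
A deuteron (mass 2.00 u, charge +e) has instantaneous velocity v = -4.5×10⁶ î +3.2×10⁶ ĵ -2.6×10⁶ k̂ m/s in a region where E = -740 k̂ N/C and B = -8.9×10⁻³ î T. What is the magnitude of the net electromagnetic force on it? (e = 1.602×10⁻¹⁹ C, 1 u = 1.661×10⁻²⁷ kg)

|F| ≈ 5.79×10⁻¹⁵ N

v×B = (0, 2.31×10⁴, 2.85×10⁴) N/C.
E + v×B = (0, 2.31×10⁴, 2.77×10⁴) N/C.
F = q(E + v×B) = (1.602×10⁻¹⁹ C)·(0, 2.31×10⁴, 2.77×10⁴) = (0, 3.71×10⁻¹⁵, 4.44×10⁻¹⁵) N.
|F| = 5.79×10⁻¹⁵ N.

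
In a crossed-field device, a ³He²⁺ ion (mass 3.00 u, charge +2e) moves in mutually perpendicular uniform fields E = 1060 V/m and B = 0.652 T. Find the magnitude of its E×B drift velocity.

The E×B drift speed is v_d = E/B.
v_d = 1060/0.652 = 1630 m/s.

v_d ≈ 1630 m/s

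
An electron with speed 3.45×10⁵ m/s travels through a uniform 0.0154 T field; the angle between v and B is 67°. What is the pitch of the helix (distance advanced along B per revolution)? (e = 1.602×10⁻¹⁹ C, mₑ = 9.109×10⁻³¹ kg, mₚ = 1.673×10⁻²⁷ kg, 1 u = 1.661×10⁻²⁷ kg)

p ≈ 3.13×10⁻⁴ m

v∥ = v cosθ = 3.45×10⁵·cos67° ≈ 1.348×10⁵ m/s.
T = 2πm/(|q|B) = 2π(9.109×10⁻³¹)/((1.602×10⁻¹⁹)(0.0154)) ≈ 2.320×10⁻⁹ s.
pitch = v∥ T = (1.348×10⁵)(2.320×10⁻⁹) ≈ 3.13×10⁻⁴ m.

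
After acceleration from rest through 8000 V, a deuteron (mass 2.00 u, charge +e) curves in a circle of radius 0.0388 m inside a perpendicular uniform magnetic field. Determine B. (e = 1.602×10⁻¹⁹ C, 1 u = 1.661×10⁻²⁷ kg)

B ≈ 0.469 T

v = √(2|q|V/m) = √(2·1.602×10⁻¹⁹·8000/3.322×10⁻²⁷) ≈ 8.784×10⁵ m/s.
B = mv/(|q|r) = (3.322×10⁻²⁷)(8.784×10⁵)/((1.602×10⁻¹⁹)(0.0388)) ≈ 0.469 T.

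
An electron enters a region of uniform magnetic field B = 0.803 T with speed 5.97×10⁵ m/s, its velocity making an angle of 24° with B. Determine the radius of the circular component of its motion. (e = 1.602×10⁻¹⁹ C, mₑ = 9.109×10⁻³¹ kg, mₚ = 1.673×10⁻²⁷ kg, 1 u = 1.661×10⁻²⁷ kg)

r ≈ 1.72×10⁻⁶ m

v⊥ = v sinθ = 5.97×10⁵·sin24° ≈ 2.428×10⁵ m/s.
r = m v⊥/(|q|B) = (9.109×10⁻³¹)(2.428×10⁵)/((1.602×10⁻¹⁹)(0.803)) ≈ 1.72×10⁻⁶ m.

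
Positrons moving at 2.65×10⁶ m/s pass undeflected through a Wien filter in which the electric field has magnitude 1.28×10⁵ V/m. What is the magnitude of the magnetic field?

Balance of forces in the selector: qE = qvB ⇒ B = E/v.
B = 1.28×10⁵/2.65×10⁶ = 0.0483 T.

B = 0.0483 T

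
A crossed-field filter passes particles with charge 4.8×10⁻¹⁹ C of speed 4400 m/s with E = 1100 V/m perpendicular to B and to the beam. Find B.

B = 0.25 T

Balance of forces in the selector: qE = qvB ⇒ B = E/v.
B = 1100/4400 = 0.25 T.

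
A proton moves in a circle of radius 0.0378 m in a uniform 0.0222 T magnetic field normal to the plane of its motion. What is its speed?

From |q|vB = mv²/r, v = |q|Br/m.
v = (1.602×10⁻¹⁹)(0.0222)(0.0378)/1.673×10⁻²⁷ ≈ 8.04×10⁴ m/s.

v ≈ 8.04×10⁴ m/s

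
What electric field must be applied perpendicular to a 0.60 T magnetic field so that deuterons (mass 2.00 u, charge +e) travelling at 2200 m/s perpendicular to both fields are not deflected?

For straight-line motion qE = qvB, so E = vB.
E = 2200 × 0.60 = 1300 V/m.

E = 1300 V/m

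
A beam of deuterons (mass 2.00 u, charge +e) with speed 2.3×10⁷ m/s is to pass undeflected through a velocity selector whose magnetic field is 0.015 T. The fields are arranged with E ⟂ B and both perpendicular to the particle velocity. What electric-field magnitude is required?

E = 3.4×10⁵ V/m

For straight-line motion qE = qvB, so E = vB.
E = 2.3×10⁷ × 0.015 = 3.4×10⁵ V/m.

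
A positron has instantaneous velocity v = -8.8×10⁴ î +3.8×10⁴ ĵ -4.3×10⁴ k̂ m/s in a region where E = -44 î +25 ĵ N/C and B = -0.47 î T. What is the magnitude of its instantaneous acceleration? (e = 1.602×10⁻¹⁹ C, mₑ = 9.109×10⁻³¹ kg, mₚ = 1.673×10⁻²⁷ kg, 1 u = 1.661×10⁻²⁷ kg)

|a| ≈ 4.75×10¹⁵ m/s²

v×B = (0, 2.02×10⁴, 1.79×10⁴) N/C.
E + v×B = (-44.0, 2.02×10⁴, 1.79×10⁴) N/C.
F = q(E + v×B) = (1.602×10⁻¹⁹ C)·(-44.0, 2.02×10⁴, 1.79×10⁴) = (-7.05×10⁻¹⁸, 3.24×10⁻¹⁵, 2.86×10⁻¹⁵) N.
|a| = |F|/m = 4.324×10⁻¹⁵/9.109×10⁻³¹ ≈ 4.75×10¹⁵ m/s².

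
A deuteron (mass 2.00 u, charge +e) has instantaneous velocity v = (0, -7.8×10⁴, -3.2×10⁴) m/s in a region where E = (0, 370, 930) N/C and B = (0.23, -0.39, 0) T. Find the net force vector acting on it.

v×B = (-1.25×10⁴, -7360, 1.79×10⁴) N/C.
E + v×B = (-1.25×10⁴, -6990, 1.89×10⁴) N/C.
F = q(E + v×B) = (1.602×10⁻¹⁹ C)·(-1.25×10⁴, -6990, 1.89×10⁴) = (-2.00×10⁻¹⁵, -1.12×10⁻¹⁵, 3.02×10⁻¹⁵) N.

F ≈ (-2.00×10⁻¹⁵, -1.12×10⁻¹⁵, 3.02×10⁻¹⁵) N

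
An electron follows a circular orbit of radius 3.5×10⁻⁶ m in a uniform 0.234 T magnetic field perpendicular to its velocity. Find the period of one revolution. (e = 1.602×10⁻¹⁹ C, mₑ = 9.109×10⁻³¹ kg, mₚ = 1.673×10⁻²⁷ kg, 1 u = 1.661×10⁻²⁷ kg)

T ≈ 1.53×10⁻¹⁰ s

The cyclotron period depends only on m, q, B: T = 2πm/(|q|B).
T = 2π(9.109×10⁻³¹)/((1.602×10⁻¹⁹)(0.234)) ≈ 1.53×10⁻¹⁰ s.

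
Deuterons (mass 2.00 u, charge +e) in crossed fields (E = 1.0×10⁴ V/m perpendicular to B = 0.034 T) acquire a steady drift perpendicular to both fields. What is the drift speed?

v_d ≈ 2.9×10⁵ m/s

In crossed fields the guiding centre drifts at v_d = |E×B|/B² = E/B, independent of charge and mass.
v_d = 1.0×10⁴/0.034 = 2.9×10⁵ m/s.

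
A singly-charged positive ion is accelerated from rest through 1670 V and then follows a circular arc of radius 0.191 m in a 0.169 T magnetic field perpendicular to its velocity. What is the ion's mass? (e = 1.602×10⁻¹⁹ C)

Combine |q|V = ½mv² and r = mv/(|q|B): eliminate v to get m = qB²r²/(2V).
m = (1.602×10⁻¹⁹)(0.169)²(0.191)²/(2·1670) ≈ 5.00×10⁻²⁶ kg.

m ≈ 5.00×10⁻²⁶ kg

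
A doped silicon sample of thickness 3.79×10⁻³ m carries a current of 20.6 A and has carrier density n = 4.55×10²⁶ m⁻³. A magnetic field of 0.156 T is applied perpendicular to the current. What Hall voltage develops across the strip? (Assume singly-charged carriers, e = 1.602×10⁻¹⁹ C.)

V_H ≈ 1.16×10⁻⁵ V

V_H = IB/(n e t).
V_H = (20.6)(0.156)/((4.55×10²⁶)(1.602×10⁻¹⁹)(3.79×10⁻³)) ≈ 1.16×10⁻⁵ V.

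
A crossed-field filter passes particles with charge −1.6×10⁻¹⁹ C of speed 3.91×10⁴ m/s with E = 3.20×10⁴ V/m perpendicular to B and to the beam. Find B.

Balance of forces in the selector: qE = qvB ⇒ B = E/v.
B = 3.20×10⁴/3.91×10⁴ = 0.818 T.

B = 0.818 T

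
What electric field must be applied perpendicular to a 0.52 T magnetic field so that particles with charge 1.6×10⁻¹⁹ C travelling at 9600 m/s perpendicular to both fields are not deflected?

For straight-line motion qE = qvB, so E = vB.
E = 9600 × 0.52 = 5000 V/m.

E = 5000 V/m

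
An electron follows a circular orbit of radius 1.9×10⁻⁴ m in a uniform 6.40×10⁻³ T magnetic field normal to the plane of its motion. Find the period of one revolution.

T ≈ 5.58×10⁻⁹ s

The cyclotron period depends only on m, q, B: T = 2πm/(|q|B).
T = 2π(9.109×10⁻³¹)/((1.602×10⁻¹⁹)(6.40×10⁻³)) ≈ 5.58×10⁻⁹ s.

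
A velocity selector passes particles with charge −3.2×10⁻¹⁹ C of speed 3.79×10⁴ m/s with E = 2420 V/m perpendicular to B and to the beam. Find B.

B = 0.0639 T

Balance of forces in the selector: qE = qvB ⇒ B = E/v.
B = 2420/3.79×10⁴ = 0.0639 T.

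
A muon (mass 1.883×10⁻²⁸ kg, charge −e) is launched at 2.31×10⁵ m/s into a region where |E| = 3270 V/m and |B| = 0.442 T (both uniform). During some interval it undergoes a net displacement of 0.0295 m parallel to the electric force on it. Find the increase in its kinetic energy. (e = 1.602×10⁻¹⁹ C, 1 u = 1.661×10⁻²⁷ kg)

The magnetic force is always ⟂ v and does no work; only the electric force changes KE.
ΔKE = F_E · d = |q|E d = (1.602×10⁻¹⁹)(3270)(0.0295) ≈ 1.55×10⁻¹⁷ J.

ΔKE ≈ 1.55×10⁻¹⁷ J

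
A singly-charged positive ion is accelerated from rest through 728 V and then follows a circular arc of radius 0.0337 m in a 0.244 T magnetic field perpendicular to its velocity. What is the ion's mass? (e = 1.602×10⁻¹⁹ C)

m ≈ 7.44×10⁻²⁷ kg

Combine |q|V = ½mv² and r = mv/(|q|B): eliminate v to get m = qB²r²/(2V).
m = (1.602×10⁻¹⁹)(0.244)²(0.0337)²/(2·728) ≈ 7.44×10⁻²⁷ kg.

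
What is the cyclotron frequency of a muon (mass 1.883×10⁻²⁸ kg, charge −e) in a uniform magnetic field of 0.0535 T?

f ≈ 7.24×10⁶ Hz

f = |q|B/(2πm).
f = (1.602×10⁻¹⁹)(0.0535)/(2π·1.883×10⁻²⁸) ≈ 7.24×10⁶ Hz.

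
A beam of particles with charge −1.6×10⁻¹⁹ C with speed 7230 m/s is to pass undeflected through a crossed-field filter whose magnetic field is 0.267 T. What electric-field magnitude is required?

E = 1930 V/m

For straight-line motion qE = qvB, so E = vB.
E = 7230 × 0.267 = 1930 V/m.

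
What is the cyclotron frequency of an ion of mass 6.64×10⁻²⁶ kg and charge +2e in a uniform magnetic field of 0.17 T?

f = |q|B/(2πm).
f = (3.204×10⁻¹⁹)(0.17)/(2π·6.64×10⁻²⁶) ≈ 1.3×10⁵ Hz.

f ≈ 1.3×10⁵ Hz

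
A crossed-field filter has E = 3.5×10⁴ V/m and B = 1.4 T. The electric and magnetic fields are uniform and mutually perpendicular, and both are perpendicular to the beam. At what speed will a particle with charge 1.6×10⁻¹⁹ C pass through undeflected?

v = 2.5×10⁴ m/s

Straight-line motion ⇒ electric and magnetic forces cancel, so E = vB.
v = E/B = 3.5×10⁴/1.4 = 2.5×10⁴ m/s.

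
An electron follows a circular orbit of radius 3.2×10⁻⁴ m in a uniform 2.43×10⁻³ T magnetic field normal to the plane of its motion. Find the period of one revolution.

T ≈ 1.47×10⁻⁸ s

The cyclotron period depends only on m, q, B: T = 2πm/(|q|B).
T = 2π(9.109×10⁻³¹)/((1.602×10⁻¹⁹)(2.43×10⁻³)) ≈ 1.47×10⁻⁸ s.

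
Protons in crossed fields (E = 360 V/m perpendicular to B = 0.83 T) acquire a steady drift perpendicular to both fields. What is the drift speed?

v_d ≈ 430 m/s

The E×B drift speed is v_d = E/B.
v_d = 360/0.83 = 430 m/s.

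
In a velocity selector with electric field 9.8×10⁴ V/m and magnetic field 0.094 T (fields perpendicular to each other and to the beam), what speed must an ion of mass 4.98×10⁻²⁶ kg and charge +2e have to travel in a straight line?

v = 1.0×10⁶ m/s

Straight-line motion ⇒ electric and magnetic forces cancel, so E = vB.
v = E/B = 9.8×10⁴/0.094 = 1.0×10⁶ m/s.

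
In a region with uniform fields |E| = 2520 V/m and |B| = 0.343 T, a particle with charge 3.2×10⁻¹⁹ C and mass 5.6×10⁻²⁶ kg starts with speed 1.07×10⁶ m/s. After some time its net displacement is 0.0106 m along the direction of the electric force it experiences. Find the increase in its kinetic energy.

The magnetic force is always ⟂ v and does no work; only the electric force changes KE.
ΔKE = F_E · d = |q|E d = (3.2×10⁻¹⁹)(2520)(0.0106) ≈ 8.55×10⁻¹⁸ J.

ΔKE ≈ 8.55×10⁻¹⁸ J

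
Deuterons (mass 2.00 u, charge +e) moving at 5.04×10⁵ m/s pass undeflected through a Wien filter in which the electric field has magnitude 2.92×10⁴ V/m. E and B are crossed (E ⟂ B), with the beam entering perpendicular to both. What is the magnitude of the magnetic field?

Balance of forces in the selector: qE = qvB ⇒ B = E/v.
B = 2.92×10⁴/5.04×10⁵ = 0.0579 T.

B = 0.0579 T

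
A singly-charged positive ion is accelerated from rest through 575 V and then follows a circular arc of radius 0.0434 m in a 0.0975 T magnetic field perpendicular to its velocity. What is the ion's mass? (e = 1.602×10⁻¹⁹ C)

m ≈ 2.49×10⁻²⁷ kg

Combine |q|V = ½mv² and r = mv/(|q|B): eliminate v to get m = qB²r²/(2V).
m = (1.602×10⁻¹⁹)(0.0975)²(0.0434)²/(2·575) ≈ 2.49×10⁻²⁷ kg.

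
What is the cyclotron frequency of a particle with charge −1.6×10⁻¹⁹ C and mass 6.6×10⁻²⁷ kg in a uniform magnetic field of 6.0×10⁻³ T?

f = |q|B/(2πm).
f = (1.6×10⁻¹⁹)(6.0×10⁻³)/(2π·6.6×10⁻²⁷) ≈ 2.3×10⁴ Hz.

f ≈ 2.3×10⁴ Hz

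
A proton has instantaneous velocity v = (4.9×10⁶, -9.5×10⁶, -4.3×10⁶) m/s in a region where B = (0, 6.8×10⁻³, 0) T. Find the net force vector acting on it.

F ≈ (4.68×10⁻¹⁵, 0, 5.34×10⁻¹⁵) N

v×B = (2.92×10⁴, 0, 3.33×10⁴) N/C.
F = q v×B = (1.602×10⁻¹⁹ C)·(2.92×10⁴, 0, 3.33×10⁴) = (4.68×10⁻¹⁵, 0, 5.34×10⁻¹⁵) N.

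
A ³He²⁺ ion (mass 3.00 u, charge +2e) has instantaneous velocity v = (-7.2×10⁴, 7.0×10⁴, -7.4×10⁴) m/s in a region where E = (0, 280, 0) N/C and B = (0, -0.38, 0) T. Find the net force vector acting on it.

F ≈ (-9.01×10⁻¹⁵, 8.97×10⁻¹⁷, 8.77×10⁻¹⁵) N

v×B = (-2.81×10⁴, 0, 2.74×10⁴) N/C.
E + v×B = (-2.81×10⁴, 280, 2.74×10⁴) N/C.
F = q(E + v×B) = (3.204×10⁻¹⁹ C)·(-2.81×10⁴, 280, 2.74×10⁴) = (-9.01×10⁻¹⁵, 8.97×10⁻¹⁷, 8.77×10⁻¹⁵) N.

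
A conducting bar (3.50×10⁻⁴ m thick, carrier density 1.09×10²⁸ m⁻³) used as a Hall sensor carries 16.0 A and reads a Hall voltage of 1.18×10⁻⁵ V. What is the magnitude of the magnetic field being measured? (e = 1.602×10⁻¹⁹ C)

B ≈ 0.451 T

From V_H = IB/(n e t), B = V_H n e t / I.
B = (1.18×10⁻⁵)(1.09×10²⁸)(1.602×10⁻¹⁹)(3.50×10⁻⁴)/16.0 ≈ 0.451 T.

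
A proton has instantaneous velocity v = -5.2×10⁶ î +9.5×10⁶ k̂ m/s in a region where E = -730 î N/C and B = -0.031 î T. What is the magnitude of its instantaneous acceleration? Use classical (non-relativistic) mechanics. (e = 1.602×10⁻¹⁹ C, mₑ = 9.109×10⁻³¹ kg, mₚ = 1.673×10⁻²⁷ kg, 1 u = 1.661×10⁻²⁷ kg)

v×B = (0, -2.94×10⁵, 0) N/C.
E + v×B = (-730, -2.94×10⁵, 0) N/C.
F = q(E + v×B) = (1.602×10⁻¹⁹ C)·(-730, -2.94×10⁵, 0) = (-1.17×10⁻¹⁶, -4.72×10⁻¹⁴, 0) N.
|a| = |F|/m = 4.718×10⁻¹⁴/1.673×10⁻²⁷ ≈ 2.82×10¹³ m/s².

|a| ≈ 2.82×10¹³ m/s²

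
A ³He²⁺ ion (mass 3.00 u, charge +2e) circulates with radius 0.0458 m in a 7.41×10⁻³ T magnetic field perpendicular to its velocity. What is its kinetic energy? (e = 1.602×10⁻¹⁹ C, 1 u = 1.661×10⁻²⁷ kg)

v = |q|Br/m, then KE = ½mv² = (qBr)²/(2m).
v = (3.204×10⁻¹⁹)(7.41×10⁻³)(0.0458)/4.983×10⁻²⁷ ≈ 2.182×10⁴ m/s.
KE = ½(4.983×10⁻²⁷)(2.182×10⁴)² ≈ 1.19×10⁻¹⁸ J = 7.41 eV.

KE ≈ 7.41 eV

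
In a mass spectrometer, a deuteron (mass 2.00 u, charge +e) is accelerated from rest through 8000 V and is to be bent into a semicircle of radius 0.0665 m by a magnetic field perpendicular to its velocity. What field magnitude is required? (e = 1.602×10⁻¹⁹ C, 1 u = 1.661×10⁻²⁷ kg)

v = √(2|q|V/m) = √(2·1.602×10⁻¹⁹·8000/3.322×10⁻²⁷) ≈ 8.784×10⁵ m/s.
B = mv/(|q|r) = (3.322×10⁻²⁷)(8.784×10⁵)/((1.602×10⁻¹⁹)(0.0665)) ≈ 0.274 T.

B ≈ 0.274 T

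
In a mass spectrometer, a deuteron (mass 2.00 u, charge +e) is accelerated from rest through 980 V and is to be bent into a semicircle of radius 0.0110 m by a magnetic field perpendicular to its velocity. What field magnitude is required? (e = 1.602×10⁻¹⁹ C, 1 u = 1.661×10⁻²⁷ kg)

B ≈ 0.580 T

v = √(2|q|V/m) = √(2·1.602×10⁻¹⁹·980/3.322×10⁻²⁷) ≈ 3.074×10⁵ m/s.
B = mv/(|q|r) = (3.322×10⁻²⁷)(3.074×10⁵)/((1.602×10⁻¹⁹)(0.0110)) ≈ 0.580 T.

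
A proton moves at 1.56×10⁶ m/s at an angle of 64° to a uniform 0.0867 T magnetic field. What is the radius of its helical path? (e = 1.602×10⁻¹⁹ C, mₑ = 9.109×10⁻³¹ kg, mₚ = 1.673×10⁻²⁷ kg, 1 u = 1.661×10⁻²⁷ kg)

v⊥ = v sinθ = 1.56×10⁶·sin64° ≈ 1.402×10⁶ m/s.
r = m v⊥/(|q|B) = (1.673×10⁻²⁷)(1.402×10⁶)/((1.602×10⁻¹⁹)(0.0867)) ≈ 0.169 m.

r ≈ 0.169 m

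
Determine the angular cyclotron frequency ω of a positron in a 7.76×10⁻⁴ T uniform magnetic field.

ω ≈ 1.36×10⁸ rad/s

ω = |q|B/m.
ω = (1.602×10⁻¹⁹)(7.76×10⁻⁴)/9.109×10⁻³¹ ≈ 1.36×10⁸ rad/s.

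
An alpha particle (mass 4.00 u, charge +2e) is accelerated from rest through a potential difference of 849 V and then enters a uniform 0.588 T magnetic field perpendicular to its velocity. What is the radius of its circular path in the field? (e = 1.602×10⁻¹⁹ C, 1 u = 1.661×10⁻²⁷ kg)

r ≈ 0.0101 m

Acceleration: |q|V = ½mv² ⇒ v = √(2|q|V/m) = √(2·3.204×10⁻¹⁹·849/6.644×10⁻²⁷) ≈ 2.862×10⁵ m/s.
In the field: r = mv/(|q|B) = (6.644×10⁻²⁷)(2.862×10⁵)/((3.204×10⁻¹⁹)(0.588)) ≈ 0.0101 m.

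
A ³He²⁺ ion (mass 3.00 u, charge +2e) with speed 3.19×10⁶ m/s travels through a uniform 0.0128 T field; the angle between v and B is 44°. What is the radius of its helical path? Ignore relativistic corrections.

v⊥ = v sinθ = 3.19×10⁶·sin44° ≈ 2.216×10⁶ m/s.
r = m v⊥/(|q|B) = (4.983×10⁻²⁷)(2.216×10⁶)/((3.204×10⁻¹⁹)(0.0128)) ≈ 2.69 m.

r ≈ 2.69 m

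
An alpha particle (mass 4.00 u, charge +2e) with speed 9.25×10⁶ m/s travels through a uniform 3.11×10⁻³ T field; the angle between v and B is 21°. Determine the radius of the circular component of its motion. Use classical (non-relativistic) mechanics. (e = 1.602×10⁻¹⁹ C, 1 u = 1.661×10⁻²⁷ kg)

r ≈ 22.1 m

v⊥ = v sinθ = 9.25×10⁶·sin21° ≈ 3.315×10⁶ m/s.
r = m v⊥/(|q|B) = (6.644×10⁻²⁷)(3.315×10⁶)/((3.204×10⁻¹⁹)(3.11×10⁻³)) ≈ 22.1 m.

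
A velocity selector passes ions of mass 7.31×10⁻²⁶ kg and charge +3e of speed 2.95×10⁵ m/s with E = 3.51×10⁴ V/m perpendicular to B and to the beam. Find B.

Balance of forces in the selector: qE = qvB ⇒ B = E/v.
B = 3.51×10⁴/2.95×10⁵ = 0.119 T.

B = 0.119 T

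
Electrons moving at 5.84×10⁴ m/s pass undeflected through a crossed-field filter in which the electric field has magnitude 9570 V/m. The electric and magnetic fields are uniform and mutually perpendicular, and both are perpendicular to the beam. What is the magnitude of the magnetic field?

Balance of forces in the selector: qE = qvB ⇒ B = E/v.
B = 9570/5.84×10⁴ = 0.164 T.

B = 0.164 T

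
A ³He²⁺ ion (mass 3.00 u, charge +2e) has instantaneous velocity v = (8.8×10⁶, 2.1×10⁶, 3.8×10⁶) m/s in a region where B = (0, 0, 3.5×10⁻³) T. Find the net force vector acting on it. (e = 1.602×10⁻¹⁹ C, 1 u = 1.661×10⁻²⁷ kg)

v×B = (7350, -3.08×10⁴, 0) N/C.
F = q v×B = (3.204×10⁻¹⁹ C)·(7350, -3.08×10⁴, 0) = (2.35×10⁻¹⁵, -9.87×10⁻¹⁵, 0) N.

F ≈ (2.35×10⁻¹⁵, -9.87×10⁻¹⁵, 0) N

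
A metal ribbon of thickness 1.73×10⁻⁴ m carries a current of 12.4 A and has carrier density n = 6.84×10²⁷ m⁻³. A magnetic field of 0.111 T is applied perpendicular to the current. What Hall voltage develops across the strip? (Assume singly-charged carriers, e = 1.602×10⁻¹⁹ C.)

V_H ≈ 7.26×10⁻⁶ V

V_H = IB/(n e t).
V_H = (12.4)(0.111)/((6.84×10²⁷)(1.602×10⁻¹⁹)(1.73×10⁻⁴)) ≈ 7.26×10⁻⁶ V.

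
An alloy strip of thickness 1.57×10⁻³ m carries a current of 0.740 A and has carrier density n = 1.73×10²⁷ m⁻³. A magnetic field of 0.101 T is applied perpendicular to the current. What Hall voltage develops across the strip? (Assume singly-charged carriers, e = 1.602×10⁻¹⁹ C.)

V_H ≈ 1.72×10⁻⁷ V

V_H = IB/(n e t).
V_H = (0.740)(0.101)/((1.73×10²⁷)(1.602×10⁻¹⁹)(1.57×10⁻³)) ≈ 1.72×10⁻⁷ V.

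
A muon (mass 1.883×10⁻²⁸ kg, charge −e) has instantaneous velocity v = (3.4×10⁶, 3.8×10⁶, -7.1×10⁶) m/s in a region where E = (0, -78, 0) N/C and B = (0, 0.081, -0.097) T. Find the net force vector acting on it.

F ≈ (-3.31×10⁻¹⁴, -5.28×10⁻¹⁴, -4.41×10⁻¹⁴) N

v×B = (2.06×10⁵, 3.30×10⁵, 2.75×10⁵) N/C.
E + v×B = (2.06×10⁵, 3.30×10⁵, 2.75×10⁵) N/C.
F = q(E + v×B) = (−1.602×10⁻¹⁹ C)·(2.06×10⁵, 3.30×10⁵, 2.75×10⁵) = (-3.31×10⁻¹⁴, -5.28×10⁻¹⁴, -4.41×10⁻¹⁴) N.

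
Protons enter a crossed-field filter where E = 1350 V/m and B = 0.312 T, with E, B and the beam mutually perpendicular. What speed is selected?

v = 4330 m/s

Straight-line motion ⇒ electric and magnetic forces cancel, so E = vB.
v = E/B = 1350/0.312 = 4330 m/s.
The result is independent of the particle's charge and mass.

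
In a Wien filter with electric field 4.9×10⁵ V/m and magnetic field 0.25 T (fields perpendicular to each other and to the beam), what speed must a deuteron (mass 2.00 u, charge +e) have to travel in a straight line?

v = 2.0×10⁶ m/s

For undeflected motion the electric and magnetic forces balance: qE = qvB.
v = E/B = 4.9×10⁵/0.25 = 2.0×10⁶ m/s.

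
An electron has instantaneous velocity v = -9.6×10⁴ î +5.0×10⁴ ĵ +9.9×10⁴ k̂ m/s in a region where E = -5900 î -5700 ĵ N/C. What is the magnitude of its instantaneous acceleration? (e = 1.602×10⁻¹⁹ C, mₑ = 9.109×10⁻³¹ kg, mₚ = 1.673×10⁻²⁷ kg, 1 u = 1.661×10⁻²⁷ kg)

|a| ≈ 1.44×10¹⁵ m/s²

Only an electric field acts, so F = qE = (−1.602×10⁻¹⁹ C)·(-5900, -5700, 0) = (9.45×10⁻¹⁶, 9.13×10⁻¹⁶, 0) N.
|a| = |F|/m = 1.314×10⁻¹⁵/9.109×10⁻³¹ ≈ 1.44×10¹⁵ m/s².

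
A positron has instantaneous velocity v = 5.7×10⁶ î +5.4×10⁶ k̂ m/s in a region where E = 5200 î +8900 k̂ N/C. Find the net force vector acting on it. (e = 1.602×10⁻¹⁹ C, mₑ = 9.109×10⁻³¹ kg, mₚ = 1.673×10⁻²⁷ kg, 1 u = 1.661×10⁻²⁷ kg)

F ≈ (8.33×10⁻¹⁶, 0, 1.43×10⁻¹⁵) N

Only an electric field acts, so F = qE = (1.602×10⁻¹⁹ C)·(5200, 0, 8900) = (8.33×10⁻¹⁶, 0, 1.43×10⁻¹⁵) N.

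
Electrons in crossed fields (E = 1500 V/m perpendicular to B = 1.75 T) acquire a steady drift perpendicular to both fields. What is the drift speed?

v_d ≈ 857 m/s

The E×B drift speed is v_d = E/B.
v_d = 1500/1.75 = 857 m/s.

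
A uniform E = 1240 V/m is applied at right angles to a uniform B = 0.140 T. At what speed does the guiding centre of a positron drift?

v_d ≈ 8860 m/s

The steady drift has the magnetic force balancing the electric force, so v_d = E/B.
v_d = 1240/0.140 = 8860 m/s.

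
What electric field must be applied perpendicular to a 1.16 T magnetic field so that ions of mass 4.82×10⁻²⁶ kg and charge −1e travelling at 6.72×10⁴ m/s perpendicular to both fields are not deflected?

For straight-line motion qE = qvB, so E = vB.
E = 6.72×10⁴ × 1.16 = 7.80×10⁴ V/m.

E = 7.80×10⁴ V/m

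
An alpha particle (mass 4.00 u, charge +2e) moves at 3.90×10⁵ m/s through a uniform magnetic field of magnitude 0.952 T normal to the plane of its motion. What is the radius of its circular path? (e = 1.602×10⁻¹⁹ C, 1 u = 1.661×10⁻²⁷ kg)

r ≈ 8.50×10⁻³ m

The magnetic force provides the centripetal force: |q|vB = mv²/r.
r = mv/(|q|B) = (6.644×10⁻²⁷)(3.90×10⁵)/((3.204×10⁻¹⁹)(0.952)) ≈ 8.50×10⁻³ m.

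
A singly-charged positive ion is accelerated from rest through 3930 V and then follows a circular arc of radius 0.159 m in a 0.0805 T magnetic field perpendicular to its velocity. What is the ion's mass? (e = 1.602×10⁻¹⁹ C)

Combine |q|V = ½mv² and r = mv/(|q|B): eliminate v to get m = qB²r²/(2V).
m = (1.602×10⁻¹⁹)(0.0805)²(0.159)²/(2·3930) ≈ 3.34×10⁻²⁷ kg.

m ≈ 3.34×10⁻²⁷ kg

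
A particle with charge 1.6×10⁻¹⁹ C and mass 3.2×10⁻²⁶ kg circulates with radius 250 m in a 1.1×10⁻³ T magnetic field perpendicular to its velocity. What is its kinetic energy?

KE ≈ 1.9×10⁵ eV

v = |q|Br/m, then KE = ½mv² = (qBr)²/(2m).
v = (1.6×10⁻¹⁹)(1.1×10⁻³)(250)/3.2×10⁻²⁶ ≈ 1.375×10⁶ m/s.
KE = ½(3.2×10⁻²⁶)(1.375×10⁶)² ≈ 3.0×10⁻¹⁴ J = 1.9×10⁵ eV.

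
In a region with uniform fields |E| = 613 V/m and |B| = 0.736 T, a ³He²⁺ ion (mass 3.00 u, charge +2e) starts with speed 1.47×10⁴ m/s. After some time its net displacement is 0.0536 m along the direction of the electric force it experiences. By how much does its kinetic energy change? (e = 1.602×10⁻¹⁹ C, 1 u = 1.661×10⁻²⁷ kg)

The magnetic force is always ⟂ v and does no work; only the electric force changes KE.
ΔKE = F_E · d = |q|E d = (3.204×10⁻¹⁹)(613)(0.0536) ≈ 1.05×10⁻¹⁷ J.

ΔKE ≈ 1.05×10⁻¹⁷ J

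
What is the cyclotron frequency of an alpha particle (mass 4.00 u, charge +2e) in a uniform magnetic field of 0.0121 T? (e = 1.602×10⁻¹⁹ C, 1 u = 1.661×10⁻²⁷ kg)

f ≈ 9.29×10⁴ Hz

f = |q|B/(2πm).
f = (3.204×10⁻¹⁹)(0.0121)/(2π·6.644×10⁻²⁷) ≈ 9.29×10⁴ Hz.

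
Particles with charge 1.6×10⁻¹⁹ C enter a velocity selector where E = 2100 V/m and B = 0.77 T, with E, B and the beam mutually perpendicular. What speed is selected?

Zero net Lorentz force requires |qE| = |q v×B|, i.e. E = vB.
v = E/B = 2100/0.77 = 2700 m/s.

v = 2700 m/s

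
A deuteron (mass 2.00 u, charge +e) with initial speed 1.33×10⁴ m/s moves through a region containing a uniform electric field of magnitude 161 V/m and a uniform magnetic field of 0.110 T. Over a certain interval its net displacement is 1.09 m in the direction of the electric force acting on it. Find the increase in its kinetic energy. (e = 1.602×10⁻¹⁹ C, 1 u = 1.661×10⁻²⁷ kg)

The magnetic force is always ⟂ v and does no work; only the electric force changes KE.
ΔKE = F_E · d = |q|E d = (1.602×10⁻¹⁹)(161)(1.09) ≈ 2.81×10⁻¹⁷ J.

ΔKE ≈ 2.81×10⁻¹⁷ J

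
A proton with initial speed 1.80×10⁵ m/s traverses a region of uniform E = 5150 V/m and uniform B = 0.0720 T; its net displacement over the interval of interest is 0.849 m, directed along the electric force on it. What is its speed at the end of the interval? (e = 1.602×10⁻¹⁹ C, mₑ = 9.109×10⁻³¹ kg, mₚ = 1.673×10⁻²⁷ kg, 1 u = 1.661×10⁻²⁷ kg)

v_f ≈ 9.33×10⁵ m/s

B does no work; ΔKE = |q|E d.
½mv_f² = ½mv₀² + |q|Ed = ½(1.673×10⁻²⁷)(1.80×10⁵)² + (1.602×10⁻¹⁹)(5150)(0.849) ≈ 2.710×10⁻¹⁷ J + 7.005×10⁻¹⁶ J ≈ 7.276×10⁻¹⁶ J.
v_f = √(2·7.276×10⁻¹⁶/1.673×10⁻²⁷) ≈ 9.33×10⁵ m/s.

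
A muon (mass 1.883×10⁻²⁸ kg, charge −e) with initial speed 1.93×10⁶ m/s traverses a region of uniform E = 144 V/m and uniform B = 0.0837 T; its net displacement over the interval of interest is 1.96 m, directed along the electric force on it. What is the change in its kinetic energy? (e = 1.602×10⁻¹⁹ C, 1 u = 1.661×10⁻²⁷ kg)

ΔKE ≈ 4.52×10⁻¹⁷ J

The magnetic force is always ⟂ v and does no work; only the electric force changes KE.
ΔKE = F_E · d = |q|E d = (1.602×10⁻¹⁹)(144)(1.96) ≈ 4.52×10⁻¹⁷ J.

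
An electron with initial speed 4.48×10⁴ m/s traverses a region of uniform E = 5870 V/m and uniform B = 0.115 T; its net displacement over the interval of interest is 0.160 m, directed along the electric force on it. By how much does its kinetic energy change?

ΔKE ≈ 1.50×10⁻¹⁶ J

The magnetic force is always ⟂ v and does no work; only the electric force changes KE.
ΔKE = F_E · d = |q|E d = (1.602×10⁻¹⁹)(5870)(0.160) ≈ 1.50×10⁻¹⁶ J.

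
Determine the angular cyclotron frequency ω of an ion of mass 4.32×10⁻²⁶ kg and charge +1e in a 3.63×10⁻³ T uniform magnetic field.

ω = |q|B/m.
ω = (1.602×10⁻¹⁹)(3.63×10⁻³)/4.32×10⁻²⁶ ≈ 1.35×10⁴ rad/s.

ω ≈ 1.35×10⁴ rad/s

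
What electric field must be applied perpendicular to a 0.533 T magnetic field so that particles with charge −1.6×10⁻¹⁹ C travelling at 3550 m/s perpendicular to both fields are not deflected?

For straight-line motion qE = qvB, so E = vB.
E = 3550 × 0.533 = 1890 V/m.

E = 1890 V/m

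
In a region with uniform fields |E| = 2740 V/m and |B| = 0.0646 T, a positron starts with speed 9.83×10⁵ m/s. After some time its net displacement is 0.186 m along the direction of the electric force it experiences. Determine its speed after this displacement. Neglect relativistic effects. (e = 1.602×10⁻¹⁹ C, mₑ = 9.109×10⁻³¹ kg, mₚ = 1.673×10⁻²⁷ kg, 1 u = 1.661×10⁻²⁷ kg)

B does no work; ΔKE = |q|E d.
½mv_f² = ½mv₀² + |q|Ed = ½(9.109×10⁻³¹)(9.83×10⁵)² + (1.602×10⁻¹⁹)(2740)(0.186) ≈ 4.401×10⁻¹⁹ J + 8.164×10⁻¹⁷ J ≈ 8.208×10⁻¹⁷ J.
v_f = √(2·8.208×10⁻¹⁷/9.109×10⁻³¹) ≈ 1.34×10⁷ m/s.

v_f ≈ 1.34×10⁷ m/s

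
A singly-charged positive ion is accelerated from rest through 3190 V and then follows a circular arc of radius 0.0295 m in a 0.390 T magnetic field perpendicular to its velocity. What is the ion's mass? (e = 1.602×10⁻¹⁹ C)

Combine |q|V = ½mv² and r = mv/(|q|B): eliminate v to get m = qB²r²/(2V).
m = (1.602×10⁻¹⁹)(0.390)²(0.0295)²/(2·3190) ≈ 3.32×10⁻²⁷ kg.

m ≈ 3.32×10⁻²⁷ kg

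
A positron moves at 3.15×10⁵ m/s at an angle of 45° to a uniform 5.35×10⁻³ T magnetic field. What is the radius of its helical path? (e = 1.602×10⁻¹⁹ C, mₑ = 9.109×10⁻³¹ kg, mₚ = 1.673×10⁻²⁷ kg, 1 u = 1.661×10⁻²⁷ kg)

r ≈ 2.37×10⁻⁴ m

v⊥ = v sinθ = 3.15×10⁵·sin45° ≈ 2.227×10⁵ m/s.
r = m v⊥/(|q|B) = (9.109×10⁻³¹)(2.227×10⁵)/((1.602×10⁻¹⁹)(5.35×10⁻³)) ≈ 2.37×10⁻⁴ m.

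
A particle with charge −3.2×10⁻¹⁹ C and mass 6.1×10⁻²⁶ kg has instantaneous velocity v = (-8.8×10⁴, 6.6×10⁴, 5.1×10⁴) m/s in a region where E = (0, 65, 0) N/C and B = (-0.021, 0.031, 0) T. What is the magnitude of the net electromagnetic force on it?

|F| ≈ 7.38×10⁻¹⁶ N

v×B = (-1580, -1070, -1340) N/C.
E + v×B = (-1580, -1010, -1340) N/C.
F = q(E + v×B) = (−3.2×10⁻¹⁹ C)·(-1580, -1010, -1340) = (5.06×10⁻¹⁶, 3.22×10⁻¹⁶, 4.29×10⁻¹⁶) N.
|F| = 7.38×10⁻¹⁶ N.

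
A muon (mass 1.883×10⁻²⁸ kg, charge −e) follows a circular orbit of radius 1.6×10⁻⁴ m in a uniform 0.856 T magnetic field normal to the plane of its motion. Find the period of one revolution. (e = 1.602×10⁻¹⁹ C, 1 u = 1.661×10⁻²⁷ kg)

The cyclotron period depends only on m, q, B: T = 2πm/(|q|B).
T = 2π(1.883×10⁻²⁸)/((1.602×10⁻¹⁹)(0.856)) ≈ 8.63×10⁻⁹ s.

T ≈ 8.63×10⁻⁹ s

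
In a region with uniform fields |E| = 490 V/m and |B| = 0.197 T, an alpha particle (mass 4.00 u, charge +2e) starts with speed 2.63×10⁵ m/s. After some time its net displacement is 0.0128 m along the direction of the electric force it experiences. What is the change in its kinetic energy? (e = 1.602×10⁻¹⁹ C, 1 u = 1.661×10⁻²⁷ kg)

The magnetic force is always ⟂ v and does no work; only the electric force changes KE.
ΔKE = F_E · d = |q|E d = (3.204×10⁻¹⁹)(490)(0.0128) ≈ 2.01×10⁻¹⁸ J.

ΔKE ≈ 2.01×10⁻¹⁸ J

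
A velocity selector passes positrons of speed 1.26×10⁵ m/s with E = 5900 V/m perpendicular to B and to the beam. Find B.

Balance of forces in the selector: qE = qvB ⇒ B = E/v.
B = 5900/1.26×10⁵ = 0.0468 T.

B = 0.0468 T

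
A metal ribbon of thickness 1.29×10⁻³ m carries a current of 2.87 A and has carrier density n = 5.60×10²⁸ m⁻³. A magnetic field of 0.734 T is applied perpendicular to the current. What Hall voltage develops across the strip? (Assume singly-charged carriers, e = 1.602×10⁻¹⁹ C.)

V_H = IB/(n e t).
V_H = (2.87)(0.734)/((5.60×10²⁸)(1.602×10⁻¹⁹)(1.29×10⁻³)) ≈ 1.82×10⁻⁷ V.

V_H ≈ 1.82×10⁻⁷ V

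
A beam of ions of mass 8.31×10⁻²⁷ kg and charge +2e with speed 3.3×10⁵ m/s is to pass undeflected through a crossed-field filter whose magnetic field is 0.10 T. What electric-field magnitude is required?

E = 3.3×10⁴ V/m

For straight-line motion qE = qvB, so E = vB.
E = 3.3×10⁵ × 0.10 = 3.3×10⁴ V/m.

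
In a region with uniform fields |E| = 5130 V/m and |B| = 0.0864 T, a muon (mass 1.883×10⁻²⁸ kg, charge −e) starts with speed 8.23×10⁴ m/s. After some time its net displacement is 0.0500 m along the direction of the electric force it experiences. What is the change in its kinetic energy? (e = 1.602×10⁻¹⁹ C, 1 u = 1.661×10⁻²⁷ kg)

The magnetic force is always ⟂ v and does no work; only the electric force changes KE.
ΔKE = F_E · d = |q|E d = (1.602×10⁻¹⁹)(5130)(0.0500) ≈ 4.11×10⁻¹⁷ J.

ΔKE ≈ 4.11×10⁻¹⁷ J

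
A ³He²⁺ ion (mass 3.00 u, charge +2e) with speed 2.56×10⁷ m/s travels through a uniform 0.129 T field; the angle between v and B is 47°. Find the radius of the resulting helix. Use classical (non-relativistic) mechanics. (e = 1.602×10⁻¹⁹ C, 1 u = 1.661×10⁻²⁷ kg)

r ≈ 2.26 m

v⊥ = v sinθ = 2.56×10⁷·sin47° ≈ 1.872×10⁷ m/s.
r = m v⊥/(|q|B) = (4.983×10⁻²⁷)(1.872×10⁷)/((3.204×10⁻¹⁹)(0.129)) ≈ 2.26 m.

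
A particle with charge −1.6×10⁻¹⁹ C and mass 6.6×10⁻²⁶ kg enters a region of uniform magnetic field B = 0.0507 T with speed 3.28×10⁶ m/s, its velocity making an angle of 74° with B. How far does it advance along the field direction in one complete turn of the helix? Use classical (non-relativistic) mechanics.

v∥ = v cosθ = 3.28×10⁶·cos74° ≈ 9.041×10⁵ m/s.
T = 2πm/(|q|B) = 2π(6.6×10⁻²⁶)/((1.6×10⁻¹⁹)(0.0507)) ≈ 5.112×10⁻⁵ s.
pitch = v∥ T = (9.041×10⁵)(5.112×10⁻⁵) ≈ 46.2 m.

p ≈ 46.2 m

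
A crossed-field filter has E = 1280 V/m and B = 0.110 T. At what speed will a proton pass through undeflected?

v = 1.16×10⁴ m/s

For undeflected motion the electric and magnetic forces balance: qE = qvB.
v = E/B = 1280/0.110 = 1.16×10⁴ m/s.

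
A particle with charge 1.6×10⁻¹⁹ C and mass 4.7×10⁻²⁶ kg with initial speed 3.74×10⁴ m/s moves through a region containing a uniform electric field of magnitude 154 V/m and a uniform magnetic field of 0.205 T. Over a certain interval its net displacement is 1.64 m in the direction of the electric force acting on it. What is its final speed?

v_f ≈ 5.58×10⁴ m/s

B does no work; ΔKE = |q|E d.
½mv_f² = ½mv₀² + |q|Ed = ½(4.7×10⁻²⁶)(3.74×10⁴)² + (1.6×10⁻¹⁹)(154)(1.64) ≈ 3.287×10⁻¹⁷ J + 4.041×10⁻¹⁷ J ≈ 7.328×10⁻¹⁷ J.
v_f = √(2·7.328×10⁻¹⁷/4.7×10⁻²⁶) ≈ 5.58×10⁴ m/s.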